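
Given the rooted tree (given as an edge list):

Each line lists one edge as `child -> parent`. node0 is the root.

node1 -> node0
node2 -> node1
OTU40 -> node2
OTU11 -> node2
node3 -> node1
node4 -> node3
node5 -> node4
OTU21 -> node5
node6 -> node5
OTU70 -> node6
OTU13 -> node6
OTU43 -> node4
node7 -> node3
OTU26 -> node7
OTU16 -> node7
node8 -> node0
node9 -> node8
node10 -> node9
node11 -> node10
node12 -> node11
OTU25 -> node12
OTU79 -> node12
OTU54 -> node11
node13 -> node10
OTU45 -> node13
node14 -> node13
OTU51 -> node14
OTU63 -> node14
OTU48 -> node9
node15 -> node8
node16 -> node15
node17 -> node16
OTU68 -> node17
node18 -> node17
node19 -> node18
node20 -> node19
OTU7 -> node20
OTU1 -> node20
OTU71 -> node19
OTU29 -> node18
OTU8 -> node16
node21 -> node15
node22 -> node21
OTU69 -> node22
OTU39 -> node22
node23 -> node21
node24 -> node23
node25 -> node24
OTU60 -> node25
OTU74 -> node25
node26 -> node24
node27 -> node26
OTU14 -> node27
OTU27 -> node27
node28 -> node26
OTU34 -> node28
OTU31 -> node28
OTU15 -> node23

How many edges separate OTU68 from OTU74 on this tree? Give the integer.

The MRCA of OTU68 and OTU74 is the node subtending (((OTU68,(((OTU7,OTU1),OTU71),OTU29)),OTU8),((OTU69,OTU39),(((OTU60,OTU74),((OTU14,OTU27),(OTU34,OTU31))),OTU15))).
From OTU68 up to that node: 3 branches. From OTU74 up to the same node: 5 branches. Total: 3 + 5 = 8.

8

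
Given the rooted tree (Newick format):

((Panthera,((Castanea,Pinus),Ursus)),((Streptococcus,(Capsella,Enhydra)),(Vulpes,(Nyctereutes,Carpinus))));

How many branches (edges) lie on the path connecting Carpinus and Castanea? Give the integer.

The MRCA of Carpinus and Castanea is the root of the tree.
From Carpinus up to that node: 4 branches. From Castanea up to the same node: 4 branches. Total: 4 + 4 = 8.

8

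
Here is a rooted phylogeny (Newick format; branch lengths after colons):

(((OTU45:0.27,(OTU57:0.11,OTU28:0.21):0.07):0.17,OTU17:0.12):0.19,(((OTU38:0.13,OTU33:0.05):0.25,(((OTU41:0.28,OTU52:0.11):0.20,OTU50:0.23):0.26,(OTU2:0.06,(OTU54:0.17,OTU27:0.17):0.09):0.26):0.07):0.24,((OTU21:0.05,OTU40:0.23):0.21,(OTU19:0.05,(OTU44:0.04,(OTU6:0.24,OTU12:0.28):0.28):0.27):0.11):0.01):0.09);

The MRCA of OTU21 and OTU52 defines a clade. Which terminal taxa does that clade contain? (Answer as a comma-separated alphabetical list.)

OTU12, OTU19, OTU2, OTU21, OTU27, OTU33, OTU38, OTU40, OTU41, OTU44, OTU50, OTU52, OTU54, OTU6

Tracing OTU21: it sits inside (OTU21,OTU40).
Tracing OTU52: it sits inside (OTU41,OTU52).
The smallest clade enclosing both is (((OTU38,OTU33),(((OTU41,OTU52),OTU50),(OTU2,(OTU54,OTU27)))),((OTU21,OTU40),(OTU19,(OTU44,(OTU6,OTU12))))); the answer is its 14 terminal taxa in alphabetical order.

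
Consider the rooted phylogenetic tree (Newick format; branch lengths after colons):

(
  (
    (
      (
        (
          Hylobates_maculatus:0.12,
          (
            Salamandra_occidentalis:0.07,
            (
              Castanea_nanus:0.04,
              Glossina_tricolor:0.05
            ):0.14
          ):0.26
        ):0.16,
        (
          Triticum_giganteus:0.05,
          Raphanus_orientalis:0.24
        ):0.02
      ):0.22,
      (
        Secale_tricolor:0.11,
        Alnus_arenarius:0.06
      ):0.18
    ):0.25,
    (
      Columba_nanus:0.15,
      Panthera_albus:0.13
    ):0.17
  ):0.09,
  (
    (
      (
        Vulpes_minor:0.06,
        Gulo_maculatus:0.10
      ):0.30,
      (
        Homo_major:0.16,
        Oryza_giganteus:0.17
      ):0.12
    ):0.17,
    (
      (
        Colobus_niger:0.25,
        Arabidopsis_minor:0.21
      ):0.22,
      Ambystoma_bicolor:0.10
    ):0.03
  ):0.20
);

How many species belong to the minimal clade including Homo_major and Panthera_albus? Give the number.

17

The MRCA of Homo_major and Panthera_albus is the root, so the clade is the entire tree.
That clade contains 17 terminal taxa: Alnus_arenarius, Ambystoma_bicolor, Arabidopsis_minor, Castanea_nanus, Colobus_niger, Columba_nanus, Glossina_tricolor, Gulo_maculatus, Homo_major, Hylobates_maculatus, Oryza_giganteus, Panthera_albus, Raphanus_orientalis, Salamandra_occidentalis, Secale_tricolor, Triticum_giganteus, Vulpes_minor.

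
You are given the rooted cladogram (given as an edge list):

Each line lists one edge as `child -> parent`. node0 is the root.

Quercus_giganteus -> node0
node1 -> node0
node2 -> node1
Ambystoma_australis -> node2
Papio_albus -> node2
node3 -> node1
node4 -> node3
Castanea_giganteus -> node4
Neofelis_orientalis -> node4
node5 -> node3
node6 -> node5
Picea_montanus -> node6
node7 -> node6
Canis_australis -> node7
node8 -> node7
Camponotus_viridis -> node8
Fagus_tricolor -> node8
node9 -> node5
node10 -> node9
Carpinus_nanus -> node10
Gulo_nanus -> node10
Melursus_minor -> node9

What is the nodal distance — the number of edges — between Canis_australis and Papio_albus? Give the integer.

7

The MRCA of Canis_australis and Papio_albus is the node subtending ((Ambystoma_australis,Papio_albus),((Castanea_giganteus,Neofelis_orientalis),((Picea_montanus,(Canis_australis,(Camponotus_viridis,Fagus_tricolor))),((Carpinus_nanus,Gulo_nanus),Melursus_minor)))).
From Canis_australis up to that node: 5 branches. From Papio_albus up to the same node: 2 branches. Total: 5 + 2 = 7.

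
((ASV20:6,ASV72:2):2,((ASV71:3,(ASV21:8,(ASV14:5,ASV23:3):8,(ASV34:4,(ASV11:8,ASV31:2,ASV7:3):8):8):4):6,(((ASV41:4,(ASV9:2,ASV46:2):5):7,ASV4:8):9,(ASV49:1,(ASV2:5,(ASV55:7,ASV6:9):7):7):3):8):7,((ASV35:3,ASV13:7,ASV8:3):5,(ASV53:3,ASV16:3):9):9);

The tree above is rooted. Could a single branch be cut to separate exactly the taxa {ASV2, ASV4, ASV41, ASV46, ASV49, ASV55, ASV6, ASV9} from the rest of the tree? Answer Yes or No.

Yes

The most recent common ancestor of these taxa subtends (((ASV41,(ASV9,ASV46)),ASV4),(ASV49,(ASV2,(ASV55,ASV6)))).
That clade has exactly 8 tips — every listed taxon and nothing else — so the group is monophyletic.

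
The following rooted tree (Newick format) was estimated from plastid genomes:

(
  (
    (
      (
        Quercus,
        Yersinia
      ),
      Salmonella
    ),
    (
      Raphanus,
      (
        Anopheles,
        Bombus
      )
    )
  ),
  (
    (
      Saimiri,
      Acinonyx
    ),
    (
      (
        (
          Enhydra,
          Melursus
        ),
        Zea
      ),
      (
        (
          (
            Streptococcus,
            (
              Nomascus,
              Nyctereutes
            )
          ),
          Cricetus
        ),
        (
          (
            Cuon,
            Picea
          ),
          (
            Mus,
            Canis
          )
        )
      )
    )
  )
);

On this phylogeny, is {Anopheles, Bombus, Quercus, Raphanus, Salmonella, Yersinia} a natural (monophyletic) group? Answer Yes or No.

Yes

The most recent common ancestor of these taxa subtends (((Quercus,Yersinia),Salmonella),(Raphanus,(Anopheles,Bombus))).
That clade has exactly 6 tips — every listed taxon and nothing else — so the group is monophyletic.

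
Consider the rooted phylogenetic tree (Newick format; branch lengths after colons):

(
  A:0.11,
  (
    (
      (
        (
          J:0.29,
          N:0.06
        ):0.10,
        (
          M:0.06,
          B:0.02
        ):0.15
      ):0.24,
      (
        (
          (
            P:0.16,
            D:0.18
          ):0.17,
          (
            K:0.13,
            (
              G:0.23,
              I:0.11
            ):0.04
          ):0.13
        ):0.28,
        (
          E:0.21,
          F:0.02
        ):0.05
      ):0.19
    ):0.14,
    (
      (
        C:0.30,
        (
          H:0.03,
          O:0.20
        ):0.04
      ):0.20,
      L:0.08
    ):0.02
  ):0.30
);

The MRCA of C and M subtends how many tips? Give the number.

The MRCA of C and M is the node subtending ((((J,N),(M,B)),(((P,D),(K,(G,I))),(E,F))),((C,(H,O)),L)).
That clade contains 15 terminal taxa: B, C, D, E, F, G, H, I, J, K, L, M, N, O, P.

15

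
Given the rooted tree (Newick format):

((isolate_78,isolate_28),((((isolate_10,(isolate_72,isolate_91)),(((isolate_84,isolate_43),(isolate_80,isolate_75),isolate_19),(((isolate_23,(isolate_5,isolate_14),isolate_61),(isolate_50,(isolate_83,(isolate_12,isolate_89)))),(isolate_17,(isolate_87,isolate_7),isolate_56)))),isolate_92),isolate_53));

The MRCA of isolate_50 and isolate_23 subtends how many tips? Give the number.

8

The MRCA of isolate_50 and isolate_23 is the node subtending ((isolate_23,(isolate_5,isolate_14),isolate_61),(isolate_50,(isolate_83,(isolate_12,isolate_89)))).
That clade contains 8 terminal taxa: isolate_12, isolate_14, isolate_23, isolate_5, isolate_50, isolate_61, isolate_83, isolate_89.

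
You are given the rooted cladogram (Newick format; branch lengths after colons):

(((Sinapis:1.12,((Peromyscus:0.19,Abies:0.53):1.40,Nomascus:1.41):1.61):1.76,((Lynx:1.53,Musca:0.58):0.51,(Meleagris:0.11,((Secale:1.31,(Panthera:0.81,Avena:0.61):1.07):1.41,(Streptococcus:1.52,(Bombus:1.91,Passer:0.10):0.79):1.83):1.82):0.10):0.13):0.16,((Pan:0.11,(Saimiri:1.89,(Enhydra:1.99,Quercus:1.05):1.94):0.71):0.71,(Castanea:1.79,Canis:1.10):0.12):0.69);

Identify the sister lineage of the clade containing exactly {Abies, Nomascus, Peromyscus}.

The clade containing exactly {Abies, Nomascus, Peromyscus} attaches to the tree at the node subtending (Sinapis,((Peromyscus,Abies),Nomascus)).
The other lineage descending from that same node — the sister group — is the single tip Sinapis.

Sinapis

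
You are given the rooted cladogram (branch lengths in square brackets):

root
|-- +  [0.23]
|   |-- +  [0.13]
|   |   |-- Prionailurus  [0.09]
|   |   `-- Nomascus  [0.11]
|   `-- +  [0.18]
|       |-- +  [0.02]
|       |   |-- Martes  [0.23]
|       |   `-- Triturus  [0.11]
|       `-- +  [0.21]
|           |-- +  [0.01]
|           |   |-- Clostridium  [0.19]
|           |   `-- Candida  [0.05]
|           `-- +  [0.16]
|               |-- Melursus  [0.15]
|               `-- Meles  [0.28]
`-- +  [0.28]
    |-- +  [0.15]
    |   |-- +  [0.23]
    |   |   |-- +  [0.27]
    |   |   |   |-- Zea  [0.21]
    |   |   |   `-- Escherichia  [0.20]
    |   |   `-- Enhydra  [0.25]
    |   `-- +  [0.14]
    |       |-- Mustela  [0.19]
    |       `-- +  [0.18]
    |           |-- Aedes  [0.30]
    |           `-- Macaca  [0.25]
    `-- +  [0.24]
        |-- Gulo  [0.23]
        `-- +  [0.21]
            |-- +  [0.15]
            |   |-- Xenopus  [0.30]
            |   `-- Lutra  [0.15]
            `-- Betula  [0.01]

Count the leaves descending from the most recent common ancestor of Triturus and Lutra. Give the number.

18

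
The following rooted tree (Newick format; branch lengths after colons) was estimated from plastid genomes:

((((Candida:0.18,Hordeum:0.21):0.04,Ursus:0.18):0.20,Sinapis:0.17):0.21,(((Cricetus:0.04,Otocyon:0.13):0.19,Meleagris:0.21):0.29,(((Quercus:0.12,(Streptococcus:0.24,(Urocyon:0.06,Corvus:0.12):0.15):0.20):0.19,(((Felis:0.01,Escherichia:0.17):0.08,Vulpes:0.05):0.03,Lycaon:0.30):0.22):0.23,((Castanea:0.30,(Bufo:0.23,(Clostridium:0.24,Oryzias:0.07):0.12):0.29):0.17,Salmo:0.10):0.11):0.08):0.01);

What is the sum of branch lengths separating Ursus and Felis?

1.25

The path runs Ursus → … → MRCA → … → Felis; the MRCA is the root of the tree.
Branch lengths along that path: 0.18 + 0.20 + 0.21 + 0.01 + 0.08 + 0.23 + 0.22 + 0.03 + 0.08 + 0.01 = 1.25.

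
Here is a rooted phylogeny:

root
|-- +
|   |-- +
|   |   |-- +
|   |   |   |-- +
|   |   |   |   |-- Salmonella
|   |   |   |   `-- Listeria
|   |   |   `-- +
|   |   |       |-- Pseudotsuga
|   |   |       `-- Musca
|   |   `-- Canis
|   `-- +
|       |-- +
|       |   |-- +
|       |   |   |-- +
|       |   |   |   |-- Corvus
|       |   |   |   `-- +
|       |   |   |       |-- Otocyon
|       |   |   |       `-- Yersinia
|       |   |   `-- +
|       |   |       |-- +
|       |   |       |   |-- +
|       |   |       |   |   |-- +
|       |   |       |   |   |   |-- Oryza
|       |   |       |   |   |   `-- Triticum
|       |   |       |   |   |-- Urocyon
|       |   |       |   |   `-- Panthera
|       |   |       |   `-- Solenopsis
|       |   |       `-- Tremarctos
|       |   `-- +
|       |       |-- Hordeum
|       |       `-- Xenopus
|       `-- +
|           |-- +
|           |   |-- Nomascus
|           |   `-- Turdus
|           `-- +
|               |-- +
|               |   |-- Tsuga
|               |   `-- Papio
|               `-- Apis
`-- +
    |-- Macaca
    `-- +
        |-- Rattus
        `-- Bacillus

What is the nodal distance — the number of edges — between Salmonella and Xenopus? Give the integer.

The MRCA of Salmonella and Xenopus is the node subtending ((((Salmonella,Listeria),(Pseudotsuga,Musca)),Canis),((((Corvus,(Otocyon,Yersinia)),((((Oryza,Triticum),Urocyon,Panthera),Solenopsis),Tremarctos)),(Hordeum,Xenopus)),((Nomascus,Turdus),((Tsuga,Papio),Apis)))).
From Salmonella up to that node: 4 branches. From Xenopus up to the same node: 4 branches. Total: 4 + 4 = 8.

8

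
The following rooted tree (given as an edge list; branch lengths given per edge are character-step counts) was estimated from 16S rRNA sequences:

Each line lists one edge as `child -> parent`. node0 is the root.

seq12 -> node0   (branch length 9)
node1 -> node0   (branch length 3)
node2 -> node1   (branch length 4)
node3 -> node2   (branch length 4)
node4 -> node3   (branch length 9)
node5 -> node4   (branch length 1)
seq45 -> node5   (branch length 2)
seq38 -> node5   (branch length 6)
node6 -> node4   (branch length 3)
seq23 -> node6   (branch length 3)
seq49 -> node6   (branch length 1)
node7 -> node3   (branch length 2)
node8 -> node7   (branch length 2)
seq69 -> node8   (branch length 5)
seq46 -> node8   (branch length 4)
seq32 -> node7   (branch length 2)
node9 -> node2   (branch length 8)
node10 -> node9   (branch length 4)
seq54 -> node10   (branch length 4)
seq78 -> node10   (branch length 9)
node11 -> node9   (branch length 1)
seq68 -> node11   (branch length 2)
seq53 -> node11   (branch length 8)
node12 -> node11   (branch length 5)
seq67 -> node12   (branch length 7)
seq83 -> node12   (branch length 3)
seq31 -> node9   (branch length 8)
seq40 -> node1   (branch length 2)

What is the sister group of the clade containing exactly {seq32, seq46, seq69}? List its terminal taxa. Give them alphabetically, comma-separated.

seq23, seq38, seq45, seq49

The clade containing exactly {seq32, seq46, seq69} attaches to the tree at the node subtending (((seq45,seq38),(seq23,seq49)),((seq69,seq46),seq32)).
The other lineage descending from that same node — the sister group — is ((seq45,seq38),(seq23,seq49)); its 4 tips in alphabetical order are the answer.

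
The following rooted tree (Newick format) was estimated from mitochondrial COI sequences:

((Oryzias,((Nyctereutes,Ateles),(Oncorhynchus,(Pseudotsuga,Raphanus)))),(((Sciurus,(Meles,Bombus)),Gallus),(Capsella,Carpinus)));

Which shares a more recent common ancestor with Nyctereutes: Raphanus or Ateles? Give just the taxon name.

Ateles

The MRCA of Nyctereutes and Ateles subtends (Nyctereutes,Ateles) (2 taxa).
The MRCA of Nyctereutes and Raphanus subtends ((Nyctereutes,Ateles),(Oncorhynchus,(Pseudotsuga,Raphanus))) (5 taxa).
The first is nested inside the second, so Nyctereutes shares a more recent common ancestor with Ateles.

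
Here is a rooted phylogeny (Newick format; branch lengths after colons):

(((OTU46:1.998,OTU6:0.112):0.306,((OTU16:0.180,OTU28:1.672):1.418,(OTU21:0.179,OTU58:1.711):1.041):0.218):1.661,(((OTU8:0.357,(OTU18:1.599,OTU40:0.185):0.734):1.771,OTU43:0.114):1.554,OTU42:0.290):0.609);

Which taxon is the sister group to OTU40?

OTU40 attaches to the tree at the node subtending (OTU18,OTU40).
The other lineage descending from that same node — the sister group — is the single tip OTU18.

OTU18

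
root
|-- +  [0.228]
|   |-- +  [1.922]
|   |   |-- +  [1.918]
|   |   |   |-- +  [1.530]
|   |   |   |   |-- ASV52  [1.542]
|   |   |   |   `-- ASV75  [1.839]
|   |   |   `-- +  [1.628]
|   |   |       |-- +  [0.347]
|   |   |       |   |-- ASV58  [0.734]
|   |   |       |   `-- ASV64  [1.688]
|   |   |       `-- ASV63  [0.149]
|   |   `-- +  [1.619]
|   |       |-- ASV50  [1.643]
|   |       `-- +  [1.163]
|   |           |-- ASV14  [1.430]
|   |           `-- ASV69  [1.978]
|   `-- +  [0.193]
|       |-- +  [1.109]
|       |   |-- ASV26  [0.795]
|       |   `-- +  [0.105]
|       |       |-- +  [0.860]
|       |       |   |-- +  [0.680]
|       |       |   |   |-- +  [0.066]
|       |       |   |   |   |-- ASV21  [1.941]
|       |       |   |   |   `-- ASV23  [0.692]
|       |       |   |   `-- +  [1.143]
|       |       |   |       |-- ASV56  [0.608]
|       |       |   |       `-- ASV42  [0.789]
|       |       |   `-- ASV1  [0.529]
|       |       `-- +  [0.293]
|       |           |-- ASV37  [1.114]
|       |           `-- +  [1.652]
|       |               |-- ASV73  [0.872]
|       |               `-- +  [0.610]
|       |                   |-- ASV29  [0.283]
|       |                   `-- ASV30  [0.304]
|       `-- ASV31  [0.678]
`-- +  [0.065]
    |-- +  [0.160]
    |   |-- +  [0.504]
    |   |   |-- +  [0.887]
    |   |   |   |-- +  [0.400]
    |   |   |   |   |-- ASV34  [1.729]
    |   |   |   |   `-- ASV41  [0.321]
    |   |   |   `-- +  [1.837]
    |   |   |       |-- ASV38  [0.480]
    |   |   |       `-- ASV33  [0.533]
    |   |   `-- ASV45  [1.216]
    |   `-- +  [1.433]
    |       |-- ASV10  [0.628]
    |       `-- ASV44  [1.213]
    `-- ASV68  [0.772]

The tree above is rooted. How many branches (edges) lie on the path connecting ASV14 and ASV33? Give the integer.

The MRCA of ASV14 and ASV33 is the root of the tree.
From ASV14 up to that node: 5 branches. From ASV33 up to the same node: 6 branches. Total: 5 + 6 = 11.

11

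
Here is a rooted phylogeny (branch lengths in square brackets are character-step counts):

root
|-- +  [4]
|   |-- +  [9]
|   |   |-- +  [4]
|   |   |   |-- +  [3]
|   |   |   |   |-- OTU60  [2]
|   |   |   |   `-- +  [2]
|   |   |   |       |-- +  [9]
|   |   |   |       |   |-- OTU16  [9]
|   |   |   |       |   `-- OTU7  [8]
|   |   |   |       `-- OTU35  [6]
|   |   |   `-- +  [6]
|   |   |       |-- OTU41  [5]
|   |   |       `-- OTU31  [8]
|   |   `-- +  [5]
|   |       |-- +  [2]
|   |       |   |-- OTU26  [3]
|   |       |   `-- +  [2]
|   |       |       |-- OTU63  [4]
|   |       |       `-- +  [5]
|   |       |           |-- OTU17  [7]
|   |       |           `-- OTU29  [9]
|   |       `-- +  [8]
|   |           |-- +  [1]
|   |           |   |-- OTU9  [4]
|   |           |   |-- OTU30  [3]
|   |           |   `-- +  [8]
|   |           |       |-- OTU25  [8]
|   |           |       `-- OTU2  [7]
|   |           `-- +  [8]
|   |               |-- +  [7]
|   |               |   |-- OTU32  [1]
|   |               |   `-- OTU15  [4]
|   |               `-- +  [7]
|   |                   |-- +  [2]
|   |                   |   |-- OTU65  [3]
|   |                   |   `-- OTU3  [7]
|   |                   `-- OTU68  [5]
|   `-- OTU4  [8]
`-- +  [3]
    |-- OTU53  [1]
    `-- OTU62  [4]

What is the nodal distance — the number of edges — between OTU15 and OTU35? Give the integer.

9

The MRCA of OTU15 and OTU35 is the node subtending (((OTU60,((OTU16,OTU7),OTU35)),(OTU41,OTU31)),((OTU26,(OTU63,(OTU17,OTU29))),((OTU9,OTU30,(OTU25,OTU2)),((OTU32,OTU15),((OTU65,OTU3),OTU68))))).
From OTU15 up to that node: 5 branches. From OTU35 up to the same node: 4 branches. Total: 5 + 4 = 9.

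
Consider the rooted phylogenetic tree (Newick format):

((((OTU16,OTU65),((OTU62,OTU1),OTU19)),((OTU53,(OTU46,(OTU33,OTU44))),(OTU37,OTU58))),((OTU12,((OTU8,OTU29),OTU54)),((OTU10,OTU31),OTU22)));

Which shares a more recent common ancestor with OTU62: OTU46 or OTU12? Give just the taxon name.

OTU46

The MRCA of OTU62 and OTU46 subtends (((OTU16,OTU65),((OTU62,OTU1),OTU19)),((OTU53,(OTU46,(OTU33,OTU44))),(OTU37,OTU58))) (11 taxa).
The MRCA of OTU62 and OTU12 is the root, subtending the entire tree (18 taxa).
The first is nested inside the second, so OTU62 shares a more recent common ancestor with OTU46.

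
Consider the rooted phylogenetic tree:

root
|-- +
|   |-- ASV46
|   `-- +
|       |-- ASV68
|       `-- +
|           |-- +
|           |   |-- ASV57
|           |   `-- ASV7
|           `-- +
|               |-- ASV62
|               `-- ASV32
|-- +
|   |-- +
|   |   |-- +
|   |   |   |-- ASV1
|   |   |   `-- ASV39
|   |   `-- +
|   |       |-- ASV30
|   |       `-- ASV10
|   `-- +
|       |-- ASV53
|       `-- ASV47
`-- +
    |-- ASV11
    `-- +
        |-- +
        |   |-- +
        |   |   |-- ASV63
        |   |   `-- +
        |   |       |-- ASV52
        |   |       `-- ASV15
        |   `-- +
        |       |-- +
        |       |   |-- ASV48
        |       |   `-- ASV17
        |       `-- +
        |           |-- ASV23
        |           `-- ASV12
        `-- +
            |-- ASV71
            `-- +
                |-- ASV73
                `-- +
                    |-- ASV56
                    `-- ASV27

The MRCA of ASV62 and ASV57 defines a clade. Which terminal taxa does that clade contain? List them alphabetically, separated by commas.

Tracing ASV62: it sits inside (ASV62,ASV32).
Tracing ASV57: it sits inside (ASV57,ASV7).
The smallest clade enclosing both is ((ASV57,ASV7),(ASV62,ASV32)); the answer is its 4 terminal taxa in alphabetical order.

ASV32, ASV57, ASV62, ASV7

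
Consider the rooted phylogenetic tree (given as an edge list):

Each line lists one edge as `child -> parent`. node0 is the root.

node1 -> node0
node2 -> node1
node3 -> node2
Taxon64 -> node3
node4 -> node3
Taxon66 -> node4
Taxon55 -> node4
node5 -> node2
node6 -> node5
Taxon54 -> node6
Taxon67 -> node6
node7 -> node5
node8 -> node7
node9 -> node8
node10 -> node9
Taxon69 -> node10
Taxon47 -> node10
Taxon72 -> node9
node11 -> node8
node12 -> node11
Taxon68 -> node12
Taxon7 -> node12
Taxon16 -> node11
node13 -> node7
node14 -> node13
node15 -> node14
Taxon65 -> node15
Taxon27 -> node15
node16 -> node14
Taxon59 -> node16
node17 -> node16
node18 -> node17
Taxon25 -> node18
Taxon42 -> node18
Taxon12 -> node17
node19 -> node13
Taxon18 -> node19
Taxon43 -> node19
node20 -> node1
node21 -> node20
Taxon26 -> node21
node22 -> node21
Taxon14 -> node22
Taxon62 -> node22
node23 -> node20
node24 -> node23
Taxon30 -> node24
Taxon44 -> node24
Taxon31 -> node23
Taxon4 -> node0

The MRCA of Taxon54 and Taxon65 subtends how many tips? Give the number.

16

The MRCA of Taxon54 and Taxon65 is the node subtending ((Taxon54,Taxon67),((((Taxon69,Taxon47),Taxon72),((Taxon68,Taxon7),Taxon16)),(((Taxon65,Taxon27),(Taxon59,((Taxon25,Taxon42),Taxon12))),(Taxon18,Taxon43)))).
That clade contains 16 terminal taxa: Taxon12, Taxon16, Taxon18, Taxon25, Taxon27, Taxon42, Taxon43, Taxon47, Taxon54, Taxon59, Taxon65, Taxon67, Taxon68, Taxon69, Taxon7, Taxon72.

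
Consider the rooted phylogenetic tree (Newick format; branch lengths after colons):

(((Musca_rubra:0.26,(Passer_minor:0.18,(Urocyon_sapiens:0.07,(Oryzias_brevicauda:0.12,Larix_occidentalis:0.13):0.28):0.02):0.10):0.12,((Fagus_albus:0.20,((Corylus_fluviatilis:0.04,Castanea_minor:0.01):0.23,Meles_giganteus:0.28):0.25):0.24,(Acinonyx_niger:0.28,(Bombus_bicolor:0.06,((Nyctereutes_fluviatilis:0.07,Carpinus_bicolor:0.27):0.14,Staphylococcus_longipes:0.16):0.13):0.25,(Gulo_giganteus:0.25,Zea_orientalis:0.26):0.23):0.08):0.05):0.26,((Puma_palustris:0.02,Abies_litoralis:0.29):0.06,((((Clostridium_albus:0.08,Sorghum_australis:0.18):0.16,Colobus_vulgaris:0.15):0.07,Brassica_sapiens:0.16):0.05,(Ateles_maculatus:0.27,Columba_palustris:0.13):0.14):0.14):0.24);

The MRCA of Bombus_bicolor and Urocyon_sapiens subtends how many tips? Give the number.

16

The MRCA of Bombus_bicolor and Urocyon_sapiens is the node subtending ((Musca_rubra,(Passer_minor,(Urocyon_sapiens,(Oryzias_brevicauda,Larix_occidentalis)))),((Fagus_albus,((Corylus_fluviatilis,Castanea_minor),Meles_giganteus)),(Acinonyx_niger,(Bombus_bicolor,((Nyctereutes_fluviatilis,Carpinus_bicolor),Staphylococcus_longipes)),(Gulo_giganteus,Zea_orientalis)))).
That clade contains 16 terminal taxa: Acinonyx_niger, Bombus_bicolor, Carpinus_bicolor, Castanea_minor, Corylus_fluviatilis, Fagus_albus, Gulo_giganteus, Larix_occidentalis, Meles_giganteus, Musca_rubra, Nyctereutes_fluviatilis, Oryzias_brevicauda, Passer_minor, Staphylococcus_longipes, Urocyon_sapiens, Zea_orientalis.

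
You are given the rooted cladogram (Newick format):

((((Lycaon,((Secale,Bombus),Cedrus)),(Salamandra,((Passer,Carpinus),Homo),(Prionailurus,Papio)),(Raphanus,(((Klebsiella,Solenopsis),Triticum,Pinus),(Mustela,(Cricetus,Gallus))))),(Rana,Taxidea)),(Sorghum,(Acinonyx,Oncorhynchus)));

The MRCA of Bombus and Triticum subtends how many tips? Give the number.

18

The MRCA of Bombus and Triticum is the node subtending ((Lycaon,((Secale,Bombus),Cedrus)),(Salamandra,((Passer,Carpinus),Homo),(Prionailurus,Papio)),(Raphanus,(((Klebsiella,Solenopsis),Triticum,Pinus),(Mustela,(Cricetus,Gallus))))).
That clade contains 18 terminal taxa: Bombus, Carpinus, Cedrus, Cricetus, Gallus, Homo, Klebsiella, Lycaon, Mustela, Papio, Passer, Pinus, Prionailurus, Raphanus, Salamandra, Secale, Solenopsis, Triticum.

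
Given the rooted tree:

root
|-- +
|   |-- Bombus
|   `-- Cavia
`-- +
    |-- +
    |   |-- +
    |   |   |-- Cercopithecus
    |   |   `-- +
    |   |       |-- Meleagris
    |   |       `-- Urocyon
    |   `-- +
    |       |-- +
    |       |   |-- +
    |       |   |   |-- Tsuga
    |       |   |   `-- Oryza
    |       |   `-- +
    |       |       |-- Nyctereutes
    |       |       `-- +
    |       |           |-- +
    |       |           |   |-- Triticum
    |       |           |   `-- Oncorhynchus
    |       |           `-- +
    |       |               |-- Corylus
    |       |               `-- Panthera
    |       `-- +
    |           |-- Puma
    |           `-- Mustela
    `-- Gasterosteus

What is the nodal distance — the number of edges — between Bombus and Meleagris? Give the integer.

7

The MRCA of Bombus and Meleagris is the root of the tree.
From Bombus up to that node: 2 branches. From Meleagris up to the same node: 5 branches. Total: 2 + 5 = 7.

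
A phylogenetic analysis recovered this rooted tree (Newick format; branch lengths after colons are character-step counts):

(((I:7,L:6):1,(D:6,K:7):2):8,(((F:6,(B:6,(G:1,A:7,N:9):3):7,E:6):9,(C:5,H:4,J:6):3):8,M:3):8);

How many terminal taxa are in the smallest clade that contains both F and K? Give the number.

14

The MRCA of F and K is the root, so the clade is the entire tree.
That clade contains 14 terminal taxa: A, B, C, D, E, F, G, H, I, J, K, L, M, N.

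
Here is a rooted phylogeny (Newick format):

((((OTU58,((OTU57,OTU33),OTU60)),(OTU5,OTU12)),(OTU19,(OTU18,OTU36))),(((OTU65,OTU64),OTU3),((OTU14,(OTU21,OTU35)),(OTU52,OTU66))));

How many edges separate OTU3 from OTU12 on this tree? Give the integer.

The MRCA of OTU3 and OTU12 is the root of the tree.
From OTU3 up to that node: 3 branches. From OTU12 up to the same node: 4 branches. Total: 3 + 4 = 7.

7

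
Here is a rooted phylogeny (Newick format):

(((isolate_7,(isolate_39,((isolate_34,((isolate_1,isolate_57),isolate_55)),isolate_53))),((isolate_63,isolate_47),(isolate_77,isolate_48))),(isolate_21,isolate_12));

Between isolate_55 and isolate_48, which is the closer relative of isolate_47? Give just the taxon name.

isolate_48

The MRCA of isolate_47 and isolate_48 subtends ((isolate_63,isolate_47),(isolate_77,isolate_48)) (4 taxa).
The MRCA of isolate_47 and isolate_55 subtends ((isolate_7,(isolate_39,((isolate_34,((isolate_1,isolate_57),isolate_55)),isolate_53))),((isolate_63,isolate_47),(isolate_77,isolate_48))) (11 taxa).
The first is nested inside the second, so isolate_47 shares a more recent common ancestor with isolate_48.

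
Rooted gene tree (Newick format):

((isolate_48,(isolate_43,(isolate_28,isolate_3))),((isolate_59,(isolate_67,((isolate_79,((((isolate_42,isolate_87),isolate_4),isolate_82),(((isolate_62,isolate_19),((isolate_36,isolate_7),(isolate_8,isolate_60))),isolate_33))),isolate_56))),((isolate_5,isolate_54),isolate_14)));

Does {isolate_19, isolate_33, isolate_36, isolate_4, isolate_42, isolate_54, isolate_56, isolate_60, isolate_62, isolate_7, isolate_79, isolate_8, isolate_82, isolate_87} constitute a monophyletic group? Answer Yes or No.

No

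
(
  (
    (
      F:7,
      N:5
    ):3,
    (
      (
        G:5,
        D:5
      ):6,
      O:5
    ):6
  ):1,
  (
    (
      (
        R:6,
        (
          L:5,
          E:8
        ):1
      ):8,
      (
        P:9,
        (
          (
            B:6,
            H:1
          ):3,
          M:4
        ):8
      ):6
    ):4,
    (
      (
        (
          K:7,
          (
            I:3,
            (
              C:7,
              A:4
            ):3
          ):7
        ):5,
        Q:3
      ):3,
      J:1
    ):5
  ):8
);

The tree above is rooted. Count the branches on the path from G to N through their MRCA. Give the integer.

The MRCA of G and N is the node subtending ((F,N),((G,D),O)).
From G up to that node: 3 branches. From N up to the same node: 2 branches. Total: 3 + 2 = 5.

5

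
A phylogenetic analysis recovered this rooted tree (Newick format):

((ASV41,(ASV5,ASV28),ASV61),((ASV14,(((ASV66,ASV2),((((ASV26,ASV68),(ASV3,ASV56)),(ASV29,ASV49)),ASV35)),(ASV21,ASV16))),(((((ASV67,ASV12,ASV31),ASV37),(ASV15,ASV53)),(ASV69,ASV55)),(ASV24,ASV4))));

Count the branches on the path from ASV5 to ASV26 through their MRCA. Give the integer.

12

The MRCA of ASV5 and ASV26 is the root of the tree.
From ASV5 up to that node: 3 branches. From ASV26 up to the same node: 9 branches. Total: 3 + 9 = 12.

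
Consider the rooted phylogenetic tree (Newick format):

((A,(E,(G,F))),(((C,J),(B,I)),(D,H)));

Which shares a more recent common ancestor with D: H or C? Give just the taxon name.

The MRCA of D and H subtends (D,H) (2 taxa).
The MRCA of D and C subtends (((C,J),(B,I)),(D,H)) (6 taxa).
The first is nested inside the second, so D shares a more recent common ancestor with H.

H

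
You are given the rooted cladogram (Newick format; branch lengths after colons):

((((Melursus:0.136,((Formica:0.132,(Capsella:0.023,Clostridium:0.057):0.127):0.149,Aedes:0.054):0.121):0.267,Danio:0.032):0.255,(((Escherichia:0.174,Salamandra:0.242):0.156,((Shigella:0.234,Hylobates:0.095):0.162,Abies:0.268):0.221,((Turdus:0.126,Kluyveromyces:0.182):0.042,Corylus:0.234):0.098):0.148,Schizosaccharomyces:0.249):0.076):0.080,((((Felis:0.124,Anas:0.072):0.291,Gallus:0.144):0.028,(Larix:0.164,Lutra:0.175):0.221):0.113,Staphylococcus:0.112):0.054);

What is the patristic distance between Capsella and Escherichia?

1.496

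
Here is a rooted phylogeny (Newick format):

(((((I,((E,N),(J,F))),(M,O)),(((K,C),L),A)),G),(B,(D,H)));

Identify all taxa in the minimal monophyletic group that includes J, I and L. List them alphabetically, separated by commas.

A, C, E, F, I, J, K, L, M, N, O

Tracing J: it sits inside (J,F).
Tracing I: it sits inside (I,((E,N),(J,F))).
Tracing L: it sits inside ((K,C),L).
The smallest clade enclosing all 3 is (((I,((E,N),(J,F))),(M,O)),(((K,C),L),A)); the answer is its 11 terminal taxa in alphabetical order.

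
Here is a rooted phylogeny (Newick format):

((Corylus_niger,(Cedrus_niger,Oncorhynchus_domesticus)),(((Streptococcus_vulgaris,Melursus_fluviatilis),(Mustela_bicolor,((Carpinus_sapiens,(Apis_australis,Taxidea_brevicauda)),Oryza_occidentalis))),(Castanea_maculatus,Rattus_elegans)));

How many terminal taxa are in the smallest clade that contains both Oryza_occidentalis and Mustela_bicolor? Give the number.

5

The MRCA of Oryza_occidentalis and Mustela_bicolor is the node subtending (Mustela_bicolor,((Carpinus_sapiens,(Apis_australis,Taxidea_brevicauda)),Oryza_occidentalis)).
That clade contains 5 terminal taxa: Apis_australis, Carpinus_sapiens, Mustela_bicolor, Oryza_occidentalis, Taxidea_brevicauda.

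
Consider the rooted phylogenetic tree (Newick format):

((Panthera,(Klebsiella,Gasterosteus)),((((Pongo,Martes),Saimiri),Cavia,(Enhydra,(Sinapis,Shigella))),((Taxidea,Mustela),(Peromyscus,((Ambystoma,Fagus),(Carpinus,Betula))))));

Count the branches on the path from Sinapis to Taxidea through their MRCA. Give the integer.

The MRCA of Sinapis and Taxidea is the node subtending ((((Pongo,Martes),Saimiri),Cavia,(Enhydra,(Sinapis,Shigella))),((Taxidea,Mustela),(Peromyscus,((Ambystoma,Fagus),(Carpinus,Betula))))).
From Sinapis up to that node: 4 branches. From Taxidea up to the same node: 3 branches. Total: 4 + 3 = 7.

7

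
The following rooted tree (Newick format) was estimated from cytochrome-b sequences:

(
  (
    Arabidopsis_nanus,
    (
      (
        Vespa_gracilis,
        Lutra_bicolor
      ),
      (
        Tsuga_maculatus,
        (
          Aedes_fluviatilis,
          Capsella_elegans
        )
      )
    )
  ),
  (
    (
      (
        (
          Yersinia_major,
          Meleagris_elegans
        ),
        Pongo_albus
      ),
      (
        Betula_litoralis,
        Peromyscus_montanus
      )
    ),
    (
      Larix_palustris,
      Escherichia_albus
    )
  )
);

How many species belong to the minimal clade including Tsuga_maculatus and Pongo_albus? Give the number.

The MRCA of Tsuga_maculatus and Pongo_albus is the root, so the clade is the entire tree.
That clade contains 13 terminal taxa: Aedes_fluviatilis, Arabidopsis_nanus, Betula_litoralis, Capsella_elegans, Escherichia_albus, Larix_palustris, Lutra_bicolor, Meleagris_elegans, Peromyscus_montanus, Pongo_albus, Tsuga_maculatus, Vespa_gracilis, Yersinia_major.

13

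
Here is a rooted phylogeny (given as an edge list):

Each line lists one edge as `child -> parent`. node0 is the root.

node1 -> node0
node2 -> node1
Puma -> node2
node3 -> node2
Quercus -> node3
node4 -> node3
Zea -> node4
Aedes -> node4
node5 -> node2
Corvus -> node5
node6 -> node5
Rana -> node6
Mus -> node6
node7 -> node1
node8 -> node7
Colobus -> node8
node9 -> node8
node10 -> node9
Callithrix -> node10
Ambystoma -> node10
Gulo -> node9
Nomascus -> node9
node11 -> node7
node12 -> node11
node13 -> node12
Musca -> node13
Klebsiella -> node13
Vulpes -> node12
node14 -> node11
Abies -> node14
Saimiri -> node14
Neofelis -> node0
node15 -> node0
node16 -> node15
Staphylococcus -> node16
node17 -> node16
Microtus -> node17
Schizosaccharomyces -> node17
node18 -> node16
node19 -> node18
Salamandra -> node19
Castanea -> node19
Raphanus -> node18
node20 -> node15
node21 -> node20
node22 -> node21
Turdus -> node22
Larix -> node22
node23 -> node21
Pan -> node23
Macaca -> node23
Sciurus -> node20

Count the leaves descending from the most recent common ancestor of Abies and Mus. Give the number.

17

The MRCA of Abies and Mus is the node subtending ((Puma,(Quercus,(Zea,Aedes)),(Corvus,(Rana,Mus))),((Colobus,((Callithrix,Ambystoma),Gulo,Nomascus)),(((Musca,Klebsiella),Vulpes),(Abies,Saimiri)))).
That clade contains 17 terminal taxa: Abies, Aedes, Ambystoma, Callithrix, Colobus, Corvus, Gulo, Klebsiella, Mus, Musca, Nomascus, Puma, Quercus, Rana, Saimiri, Vulpes, Zea.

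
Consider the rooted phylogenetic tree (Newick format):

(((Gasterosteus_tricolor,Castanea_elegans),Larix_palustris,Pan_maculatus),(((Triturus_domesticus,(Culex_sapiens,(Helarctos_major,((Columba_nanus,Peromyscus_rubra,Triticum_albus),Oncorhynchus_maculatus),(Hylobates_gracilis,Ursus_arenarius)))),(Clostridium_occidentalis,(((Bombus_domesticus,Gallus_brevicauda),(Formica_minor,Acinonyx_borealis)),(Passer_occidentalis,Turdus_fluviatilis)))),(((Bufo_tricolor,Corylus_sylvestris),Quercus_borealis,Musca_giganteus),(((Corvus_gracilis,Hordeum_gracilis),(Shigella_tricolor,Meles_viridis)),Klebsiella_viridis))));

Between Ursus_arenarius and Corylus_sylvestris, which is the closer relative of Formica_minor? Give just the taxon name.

Ursus_arenarius

The MRCA of Formica_minor and Ursus_arenarius subtends ((Triturus_domesticus,(Culex_sapiens,(Helarctos_major,((Columba_nanus,Peromyscus_rubra,Triticum_albus),Oncorhynchus_maculatus),(Hylobates_gracilis,Ursus_arenarius)))),(Clostridium_occidentalis,(((Bombus_domesticus,Gallus_brevicauda),(Formica_minor,Acinonyx_borealis)),(Passer_occidentalis,Turdus_fluviatilis)))) (16 taxa).
The MRCA of Formica_minor and Corylus_sylvestris subtends (((Triturus_domesticus,(Culex_sapiens,(Helarctos_major,((Columba_nanus,Peromyscus_rubra,Triticum_albus),Oncorhynchus_maculatus),(Hylobates_gracilis,Ursus_arenarius)))),(Clostridium_occidentalis,(((Bombus_domesticus,Gallus_brevicauda),(Formica_minor,Acinonyx_borealis)),(Passer_occidentalis,Turdus_fluviatilis)))),(((Bufo_tricolor,Corylus_sylvestris),Quercus_borealis,Musca_giganteus),(((Corvus_gracilis,Hordeum_gracilis),(Shigella_tricolor,Meles_viridis)),Klebsiella_viridis))) (25 taxa).
The first is nested inside the second, so Formica_minor shares a more recent common ancestor with Ursus_arenarius.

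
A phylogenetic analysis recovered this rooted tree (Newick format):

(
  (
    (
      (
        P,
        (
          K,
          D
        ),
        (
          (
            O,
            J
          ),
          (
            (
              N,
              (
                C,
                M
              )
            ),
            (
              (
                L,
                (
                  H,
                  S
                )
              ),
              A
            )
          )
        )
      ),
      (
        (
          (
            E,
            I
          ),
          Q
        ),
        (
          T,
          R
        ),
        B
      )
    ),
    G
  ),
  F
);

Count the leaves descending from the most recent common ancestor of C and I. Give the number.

The MRCA of C and I is the node subtending ((P,(K,D),((O,J),((N,(C,M)),((L,(H,S)),A)))),(((E,I),Q),(T,R),B)).
That clade contains 18 terminal taxa: A, B, C, D, E, H, I, J, K, L, M, N, O, P, Q, R, S, T.

18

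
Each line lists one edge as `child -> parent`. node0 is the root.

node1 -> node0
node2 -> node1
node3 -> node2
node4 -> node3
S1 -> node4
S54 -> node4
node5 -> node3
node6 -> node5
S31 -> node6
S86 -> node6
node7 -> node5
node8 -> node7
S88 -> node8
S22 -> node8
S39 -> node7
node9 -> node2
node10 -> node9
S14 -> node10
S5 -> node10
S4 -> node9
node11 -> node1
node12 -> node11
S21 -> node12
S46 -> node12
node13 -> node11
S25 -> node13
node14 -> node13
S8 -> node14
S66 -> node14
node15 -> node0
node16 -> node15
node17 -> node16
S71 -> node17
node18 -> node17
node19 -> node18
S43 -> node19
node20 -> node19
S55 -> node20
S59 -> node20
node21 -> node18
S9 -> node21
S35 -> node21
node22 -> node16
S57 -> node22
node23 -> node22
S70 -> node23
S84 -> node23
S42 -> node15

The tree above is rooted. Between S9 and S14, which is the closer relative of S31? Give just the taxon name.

S14

The MRCA of S31 and S14 subtends (((S1,S54),((S31,S86),((S88,S22),S39))),((S14,S5),S4)) (10 taxa).
The MRCA of S31 and S9 is the root, subtending the entire tree (25 taxa).
The first is nested inside the second, so S31 shares a more recent common ancestor with S14.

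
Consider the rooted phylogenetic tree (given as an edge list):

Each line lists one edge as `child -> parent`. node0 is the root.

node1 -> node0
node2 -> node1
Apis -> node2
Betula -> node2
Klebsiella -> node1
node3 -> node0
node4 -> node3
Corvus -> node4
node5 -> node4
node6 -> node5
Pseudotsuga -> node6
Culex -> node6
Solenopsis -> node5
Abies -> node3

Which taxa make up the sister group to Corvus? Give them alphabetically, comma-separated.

Corvus attaches to the tree at the node subtending (Corvus,((Pseudotsuga,Culex),Solenopsis)).
The other lineage descending from that same node — the sister group — is ((Pseudotsuga,Culex),Solenopsis); its 3 tips in alphabetical order are the answer.

Culex, Pseudotsuga, Solenopsis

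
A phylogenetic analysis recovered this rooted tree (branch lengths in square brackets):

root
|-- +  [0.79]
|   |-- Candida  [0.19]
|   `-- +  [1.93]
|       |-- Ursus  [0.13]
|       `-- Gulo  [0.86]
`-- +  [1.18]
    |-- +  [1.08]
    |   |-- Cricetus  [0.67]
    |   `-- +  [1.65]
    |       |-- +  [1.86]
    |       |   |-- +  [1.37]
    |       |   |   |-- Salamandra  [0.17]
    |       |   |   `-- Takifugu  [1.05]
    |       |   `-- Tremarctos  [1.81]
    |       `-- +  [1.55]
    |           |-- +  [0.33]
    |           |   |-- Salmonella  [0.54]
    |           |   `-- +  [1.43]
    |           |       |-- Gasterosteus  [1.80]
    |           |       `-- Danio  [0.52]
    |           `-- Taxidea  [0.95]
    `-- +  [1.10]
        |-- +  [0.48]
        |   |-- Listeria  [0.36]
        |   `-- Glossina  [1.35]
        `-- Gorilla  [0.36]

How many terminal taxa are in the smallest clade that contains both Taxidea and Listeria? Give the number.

11

The MRCA of Taxidea and Listeria is the node subtending ((Cricetus,(((Salamandra,Takifugu),Tremarctos),((Salmonella,(Gasterosteus,Danio)),Taxidea))),((Listeria,Glossina),Gorilla)).
That clade contains 11 terminal taxa: Cricetus, Danio, Gasterosteus, Glossina, Gorilla, Listeria, Salamandra, Salmonella, Takifugu, Taxidea, Tremarctos.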